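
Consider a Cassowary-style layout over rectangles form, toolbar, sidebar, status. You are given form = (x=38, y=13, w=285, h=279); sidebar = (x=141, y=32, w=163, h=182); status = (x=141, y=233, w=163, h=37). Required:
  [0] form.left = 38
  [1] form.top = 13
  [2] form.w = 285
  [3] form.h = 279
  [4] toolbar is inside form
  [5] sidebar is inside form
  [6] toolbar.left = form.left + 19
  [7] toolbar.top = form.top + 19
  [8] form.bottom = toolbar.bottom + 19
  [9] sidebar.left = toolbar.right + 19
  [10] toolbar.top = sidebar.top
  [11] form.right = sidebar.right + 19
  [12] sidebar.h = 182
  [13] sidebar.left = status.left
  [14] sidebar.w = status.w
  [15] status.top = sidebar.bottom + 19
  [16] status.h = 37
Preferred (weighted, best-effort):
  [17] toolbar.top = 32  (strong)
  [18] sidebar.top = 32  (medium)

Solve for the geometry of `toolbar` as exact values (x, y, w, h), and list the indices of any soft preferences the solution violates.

toolbar = (x=57, y=32, w=65, h=241)
violated soft preferences: none

1. toolbar.x = 57  [toolbar.left = form.left + 19]
2. toolbar.y = 32  [toolbar.top = form.top + 19]
3. toolbar.h = 241  [form.bottom = toolbar.bottom + 19]
4. toolbar.w = 65  [sidebar.left = toolbar.right + 19]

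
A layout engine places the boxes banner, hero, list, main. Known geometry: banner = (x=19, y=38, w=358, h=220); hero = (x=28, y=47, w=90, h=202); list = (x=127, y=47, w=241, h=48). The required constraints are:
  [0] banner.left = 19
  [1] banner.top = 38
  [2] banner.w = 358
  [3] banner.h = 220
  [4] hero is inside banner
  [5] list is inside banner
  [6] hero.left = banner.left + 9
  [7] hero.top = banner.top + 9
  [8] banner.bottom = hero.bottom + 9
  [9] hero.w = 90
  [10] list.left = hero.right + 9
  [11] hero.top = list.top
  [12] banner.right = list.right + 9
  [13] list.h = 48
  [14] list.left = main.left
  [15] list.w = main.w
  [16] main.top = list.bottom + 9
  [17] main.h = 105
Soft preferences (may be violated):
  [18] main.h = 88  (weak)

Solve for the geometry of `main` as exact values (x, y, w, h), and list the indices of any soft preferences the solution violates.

1. main.x = 127  [list.left = main.left]
2. main.w = 241  [list.w = main.w]
3. main.y = 104  [main.top = list.bottom + 9]
4. main.h = 105  [main.h = 105]

main = (x=127, y=104, w=241, h=105)
violated soft preferences: 18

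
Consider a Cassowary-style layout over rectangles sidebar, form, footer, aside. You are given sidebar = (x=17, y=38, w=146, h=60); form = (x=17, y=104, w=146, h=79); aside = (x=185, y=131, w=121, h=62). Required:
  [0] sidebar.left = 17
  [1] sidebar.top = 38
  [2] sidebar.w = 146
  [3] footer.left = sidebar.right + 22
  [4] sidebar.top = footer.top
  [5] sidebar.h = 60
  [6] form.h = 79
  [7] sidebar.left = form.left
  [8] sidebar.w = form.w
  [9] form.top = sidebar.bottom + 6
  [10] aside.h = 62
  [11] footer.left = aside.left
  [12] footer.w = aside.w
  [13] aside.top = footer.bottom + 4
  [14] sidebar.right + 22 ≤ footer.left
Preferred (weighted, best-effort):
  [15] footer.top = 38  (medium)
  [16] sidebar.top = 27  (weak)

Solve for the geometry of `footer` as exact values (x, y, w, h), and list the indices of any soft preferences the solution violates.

1. footer.x = 185  [footer.left = sidebar.right + 22]
2. footer.y = 38  [sidebar.top = footer.top]
3. footer.w = 121  [footer.w = aside.w]
4. footer.h = 89  [aside.top = footer.bottom + 4]

footer = (x=185, y=38, w=121, h=89)
violated soft preferences: 16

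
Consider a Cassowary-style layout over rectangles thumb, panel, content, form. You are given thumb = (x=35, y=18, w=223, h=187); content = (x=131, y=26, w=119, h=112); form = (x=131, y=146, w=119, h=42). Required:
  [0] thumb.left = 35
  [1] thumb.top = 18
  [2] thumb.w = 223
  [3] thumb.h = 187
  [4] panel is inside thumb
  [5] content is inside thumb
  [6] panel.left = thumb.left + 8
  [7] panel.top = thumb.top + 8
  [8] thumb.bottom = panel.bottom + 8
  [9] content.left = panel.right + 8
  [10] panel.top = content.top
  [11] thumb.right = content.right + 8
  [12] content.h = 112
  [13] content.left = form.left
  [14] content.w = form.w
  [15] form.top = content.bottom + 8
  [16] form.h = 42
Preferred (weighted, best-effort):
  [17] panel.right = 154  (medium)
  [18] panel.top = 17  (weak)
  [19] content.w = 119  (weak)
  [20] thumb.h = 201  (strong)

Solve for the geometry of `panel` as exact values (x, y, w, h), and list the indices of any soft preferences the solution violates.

panel = (x=43, y=26, w=80, h=171)
violated soft preferences: 17, 18, 20

1. panel.x = 43  [panel.left = thumb.left + 8]
2. panel.y = 26  [panel.top = thumb.top + 8]
3. panel.h = 171  [thumb.bottom = panel.bottom + 8]
4. panel.w = 80  [content.left = panel.right + 8]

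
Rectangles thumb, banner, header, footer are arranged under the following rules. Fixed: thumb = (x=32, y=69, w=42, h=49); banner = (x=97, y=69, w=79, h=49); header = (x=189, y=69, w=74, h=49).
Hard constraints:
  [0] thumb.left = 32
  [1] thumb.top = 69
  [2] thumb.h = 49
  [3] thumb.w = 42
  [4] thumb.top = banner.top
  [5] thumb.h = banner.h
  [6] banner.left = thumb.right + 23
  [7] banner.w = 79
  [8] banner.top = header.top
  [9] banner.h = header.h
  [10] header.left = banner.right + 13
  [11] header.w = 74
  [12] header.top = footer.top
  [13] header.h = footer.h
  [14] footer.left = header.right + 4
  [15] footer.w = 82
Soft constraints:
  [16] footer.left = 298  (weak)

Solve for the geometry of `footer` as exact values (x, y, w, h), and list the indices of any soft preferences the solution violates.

footer = (x=267, y=69, w=82, h=49)
violated soft preferences: 16

1. footer.y = 69  [header.top = footer.top]
2. footer.h = 49  [header.h = footer.h]
3. footer.x = 267  [footer.left = header.right + 4]
4. footer.w = 82  [footer.w = 82]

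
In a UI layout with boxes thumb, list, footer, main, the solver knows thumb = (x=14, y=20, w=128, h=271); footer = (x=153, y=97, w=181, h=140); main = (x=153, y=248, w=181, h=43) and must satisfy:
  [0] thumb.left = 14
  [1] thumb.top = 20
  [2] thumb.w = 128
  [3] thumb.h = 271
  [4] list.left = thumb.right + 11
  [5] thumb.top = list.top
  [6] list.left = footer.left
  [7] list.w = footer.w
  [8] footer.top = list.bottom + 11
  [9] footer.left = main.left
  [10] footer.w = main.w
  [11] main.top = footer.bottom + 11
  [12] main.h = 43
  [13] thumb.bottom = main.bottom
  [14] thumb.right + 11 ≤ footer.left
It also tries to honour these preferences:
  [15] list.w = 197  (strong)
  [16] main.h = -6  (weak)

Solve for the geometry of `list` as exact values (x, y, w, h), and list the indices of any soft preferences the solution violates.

1. list.x = 153  [list.left = thumb.right + 11]
2. list.y = 20  [thumb.top = list.top]
3. list.w = 181  [list.w = footer.w]
4. list.h = 66  [footer.top = list.bottom + 11]

list = (x=153, y=20, w=181, h=66)
violated soft preferences: 15, 16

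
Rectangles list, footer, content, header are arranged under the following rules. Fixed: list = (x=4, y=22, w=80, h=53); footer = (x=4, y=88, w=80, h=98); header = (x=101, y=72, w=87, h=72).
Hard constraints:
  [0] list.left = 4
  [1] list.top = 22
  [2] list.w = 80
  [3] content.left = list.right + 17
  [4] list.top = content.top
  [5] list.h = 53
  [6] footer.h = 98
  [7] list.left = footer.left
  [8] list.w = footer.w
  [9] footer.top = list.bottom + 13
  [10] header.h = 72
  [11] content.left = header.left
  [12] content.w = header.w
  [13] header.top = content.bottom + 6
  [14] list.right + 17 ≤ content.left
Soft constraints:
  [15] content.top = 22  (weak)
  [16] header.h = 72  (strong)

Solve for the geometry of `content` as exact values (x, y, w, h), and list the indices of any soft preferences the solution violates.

1. content.x = 101  [content.left = list.right + 17]
2. content.y = 22  [list.top = content.top]
3. content.w = 87  [content.w = header.w]
4. content.h = 44  [header.top = content.bottom + 6]

content = (x=101, y=22, w=87, h=44)
violated soft preferences: none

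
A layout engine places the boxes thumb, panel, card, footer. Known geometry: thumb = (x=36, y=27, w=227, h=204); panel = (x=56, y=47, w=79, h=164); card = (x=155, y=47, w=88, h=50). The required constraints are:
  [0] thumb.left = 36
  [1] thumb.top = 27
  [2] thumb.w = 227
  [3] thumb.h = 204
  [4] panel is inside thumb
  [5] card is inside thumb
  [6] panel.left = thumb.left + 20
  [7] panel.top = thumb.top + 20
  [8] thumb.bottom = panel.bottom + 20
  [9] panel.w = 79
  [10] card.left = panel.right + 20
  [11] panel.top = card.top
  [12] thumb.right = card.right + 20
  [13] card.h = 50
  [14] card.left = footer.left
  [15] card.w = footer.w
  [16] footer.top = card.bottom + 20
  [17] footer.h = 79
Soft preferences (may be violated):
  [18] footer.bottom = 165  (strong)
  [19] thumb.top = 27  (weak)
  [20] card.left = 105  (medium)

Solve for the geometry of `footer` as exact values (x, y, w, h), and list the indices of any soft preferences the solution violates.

footer = (x=155, y=117, w=88, h=79)
violated soft preferences: 18, 20

1. footer.x = 155  [card.left = footer.left]
2. footer.w = 88  [card.w = footer.w]
3. footer.y = 117  [footer.top = card.bottom + 20]
4. footer.h = 79  [footer.h = 79]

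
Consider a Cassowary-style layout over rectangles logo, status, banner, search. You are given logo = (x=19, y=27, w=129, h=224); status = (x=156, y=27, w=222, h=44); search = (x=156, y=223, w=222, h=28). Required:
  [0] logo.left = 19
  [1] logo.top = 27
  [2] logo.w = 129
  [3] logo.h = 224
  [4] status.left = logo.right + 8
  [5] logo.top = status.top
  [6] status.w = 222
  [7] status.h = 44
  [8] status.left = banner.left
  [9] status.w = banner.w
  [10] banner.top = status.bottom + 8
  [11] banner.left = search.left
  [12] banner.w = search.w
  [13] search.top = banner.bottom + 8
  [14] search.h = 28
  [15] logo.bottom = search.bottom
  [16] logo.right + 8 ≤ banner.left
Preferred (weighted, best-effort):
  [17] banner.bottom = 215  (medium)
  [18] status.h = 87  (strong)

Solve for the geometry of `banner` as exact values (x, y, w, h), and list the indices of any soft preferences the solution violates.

1. banner.x = 156  [status.left = banner.left]
2. banner.w = 222  [status.w = banner.w]
3. banner.y = 79  [banner.top = status.bottom + 8]
4. banner.h = 136  [search.top = banner.bottom + 8]

banner = (x=156, y=79, w=222, h=136)
violated soft preferences: 18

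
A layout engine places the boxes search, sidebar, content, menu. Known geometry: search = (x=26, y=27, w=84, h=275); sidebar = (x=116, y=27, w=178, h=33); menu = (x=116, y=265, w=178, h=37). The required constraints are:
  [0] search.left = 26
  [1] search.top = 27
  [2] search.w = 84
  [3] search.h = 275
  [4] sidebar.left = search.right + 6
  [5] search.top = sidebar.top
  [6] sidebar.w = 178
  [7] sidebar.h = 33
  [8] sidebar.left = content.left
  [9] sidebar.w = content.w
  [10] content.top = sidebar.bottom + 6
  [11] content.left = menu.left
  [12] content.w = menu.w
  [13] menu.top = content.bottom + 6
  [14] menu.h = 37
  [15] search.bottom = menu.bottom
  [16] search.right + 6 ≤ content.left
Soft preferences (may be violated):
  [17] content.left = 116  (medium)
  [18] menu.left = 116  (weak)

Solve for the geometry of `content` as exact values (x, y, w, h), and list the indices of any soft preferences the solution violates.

content = (x=116, y=66, w=178, h=193)
violated soft preferences: none

1. content.x = 116  [sidebar.left = content.left]
2. content.w = 178  [sidebar.w = content.w]
3. content.y = 66  [content.top = sidebar.bottom + 6]
4. content.h = 193  [menu.top = content.bottom + 6]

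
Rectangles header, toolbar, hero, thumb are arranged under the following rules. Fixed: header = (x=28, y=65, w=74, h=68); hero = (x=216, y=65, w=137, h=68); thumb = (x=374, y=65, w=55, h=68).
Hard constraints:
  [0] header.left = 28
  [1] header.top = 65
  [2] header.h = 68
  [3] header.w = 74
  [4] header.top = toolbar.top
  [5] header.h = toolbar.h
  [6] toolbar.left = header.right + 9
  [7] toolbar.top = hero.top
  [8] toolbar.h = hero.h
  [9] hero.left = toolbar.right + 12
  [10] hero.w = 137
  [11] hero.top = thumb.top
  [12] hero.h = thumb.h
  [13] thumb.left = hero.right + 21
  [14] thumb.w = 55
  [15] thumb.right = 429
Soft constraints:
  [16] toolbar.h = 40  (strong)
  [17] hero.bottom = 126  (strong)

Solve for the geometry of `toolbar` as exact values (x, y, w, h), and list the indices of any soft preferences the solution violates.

1. toolbar.y = 65  [header.top = toolbar.top]
2. toolbar.h = 68  [header.h = toolbar.h]
3. toolbar.x = 111  [toolbar.left = header.right + 9]
4. toolbar.w = 93  [hero.left = toolbar.right + 12]

toolbar = (x=111, y=65, w=93, h=68)
violated soft preferences: 16, 17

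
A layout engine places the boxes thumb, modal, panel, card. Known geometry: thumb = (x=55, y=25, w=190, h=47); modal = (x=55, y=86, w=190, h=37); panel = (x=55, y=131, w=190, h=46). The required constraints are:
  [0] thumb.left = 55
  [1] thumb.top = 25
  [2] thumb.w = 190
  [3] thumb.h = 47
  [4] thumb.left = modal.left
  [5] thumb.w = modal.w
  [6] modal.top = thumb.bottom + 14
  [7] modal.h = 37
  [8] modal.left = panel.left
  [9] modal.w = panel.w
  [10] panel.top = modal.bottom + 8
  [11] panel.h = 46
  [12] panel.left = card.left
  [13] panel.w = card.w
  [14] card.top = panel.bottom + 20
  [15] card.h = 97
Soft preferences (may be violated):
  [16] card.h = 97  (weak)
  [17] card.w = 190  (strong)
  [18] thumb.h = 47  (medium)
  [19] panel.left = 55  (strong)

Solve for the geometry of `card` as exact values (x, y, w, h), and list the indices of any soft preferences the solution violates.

1. card.x = 55  [panel.left = card.left]
2. card.w = 190  [panel.w = card.w]
3. card.y = 197  [card.top = panel.bottom + 20]
4. card.h = 97  [card.h = 97]

card = (x=55, y=197, w=190, h=97)
violated soft preferences: none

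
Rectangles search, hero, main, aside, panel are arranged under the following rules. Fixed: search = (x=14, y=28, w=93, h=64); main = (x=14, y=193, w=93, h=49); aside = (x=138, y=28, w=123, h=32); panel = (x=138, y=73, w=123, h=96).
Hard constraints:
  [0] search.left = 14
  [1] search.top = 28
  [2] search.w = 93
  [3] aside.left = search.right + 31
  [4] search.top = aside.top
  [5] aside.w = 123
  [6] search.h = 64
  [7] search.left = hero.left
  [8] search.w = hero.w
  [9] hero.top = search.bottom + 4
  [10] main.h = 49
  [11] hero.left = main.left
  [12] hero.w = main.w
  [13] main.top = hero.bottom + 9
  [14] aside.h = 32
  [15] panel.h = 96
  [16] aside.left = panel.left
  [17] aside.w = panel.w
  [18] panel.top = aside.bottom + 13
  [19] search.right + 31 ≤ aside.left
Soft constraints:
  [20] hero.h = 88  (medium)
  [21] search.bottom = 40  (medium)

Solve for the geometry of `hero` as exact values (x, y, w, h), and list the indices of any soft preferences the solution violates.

1. hero.x = 14  [search.left = hero.left]
2. hero.w = 93  [search.w = hero.w]
3. hero.y = 96  [hero.top = search.bottom + 4]
4. hero.h = 88  [main.top = hero.bottom + 9]

hero = (x=14, y=96, w=93, h=88)
violated soft preferences: 21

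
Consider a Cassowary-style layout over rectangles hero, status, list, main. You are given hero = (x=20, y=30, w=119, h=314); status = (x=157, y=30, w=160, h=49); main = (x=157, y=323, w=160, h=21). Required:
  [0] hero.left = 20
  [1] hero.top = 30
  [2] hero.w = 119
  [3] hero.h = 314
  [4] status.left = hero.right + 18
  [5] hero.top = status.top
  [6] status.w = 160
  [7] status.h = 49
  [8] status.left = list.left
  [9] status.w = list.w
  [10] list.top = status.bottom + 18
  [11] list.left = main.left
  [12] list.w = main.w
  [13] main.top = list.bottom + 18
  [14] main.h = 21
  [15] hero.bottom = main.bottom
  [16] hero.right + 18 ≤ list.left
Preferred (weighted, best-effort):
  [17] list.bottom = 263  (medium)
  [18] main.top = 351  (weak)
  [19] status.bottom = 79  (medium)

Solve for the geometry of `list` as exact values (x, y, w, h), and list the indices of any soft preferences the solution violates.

1. list.x = 157  [status.left = list.left]
2. list.w = 160  [status.w = list.w]
3. list.y = 97  [list.top = status.bottom + 18]
4. list.h = 208  [main.top = list.bottom + 18]

list = (x=157, y=97, w=160, h=208)
violated soft preferences: 17, 18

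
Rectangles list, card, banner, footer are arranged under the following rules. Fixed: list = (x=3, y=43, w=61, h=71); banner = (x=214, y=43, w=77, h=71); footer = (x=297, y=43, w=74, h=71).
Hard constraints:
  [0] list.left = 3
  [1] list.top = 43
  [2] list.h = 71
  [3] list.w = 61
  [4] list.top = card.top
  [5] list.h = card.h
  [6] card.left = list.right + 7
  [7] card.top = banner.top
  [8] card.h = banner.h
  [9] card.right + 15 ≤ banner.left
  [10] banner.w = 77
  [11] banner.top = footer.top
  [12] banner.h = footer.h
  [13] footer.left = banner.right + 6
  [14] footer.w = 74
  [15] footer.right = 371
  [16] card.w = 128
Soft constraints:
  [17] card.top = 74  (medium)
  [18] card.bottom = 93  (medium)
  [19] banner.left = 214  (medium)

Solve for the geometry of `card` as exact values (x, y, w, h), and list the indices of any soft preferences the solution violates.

1. card.y = 43  [list.top = card.top]
2. card.h = 71  [list.h = card.h]
3. card.x = 71  [card.left = list.right + 7]
4. card.w = 128  [card.w = 128]

card = (x=71, y=43, w=128, h=71)
violated soft preferences: 17, 18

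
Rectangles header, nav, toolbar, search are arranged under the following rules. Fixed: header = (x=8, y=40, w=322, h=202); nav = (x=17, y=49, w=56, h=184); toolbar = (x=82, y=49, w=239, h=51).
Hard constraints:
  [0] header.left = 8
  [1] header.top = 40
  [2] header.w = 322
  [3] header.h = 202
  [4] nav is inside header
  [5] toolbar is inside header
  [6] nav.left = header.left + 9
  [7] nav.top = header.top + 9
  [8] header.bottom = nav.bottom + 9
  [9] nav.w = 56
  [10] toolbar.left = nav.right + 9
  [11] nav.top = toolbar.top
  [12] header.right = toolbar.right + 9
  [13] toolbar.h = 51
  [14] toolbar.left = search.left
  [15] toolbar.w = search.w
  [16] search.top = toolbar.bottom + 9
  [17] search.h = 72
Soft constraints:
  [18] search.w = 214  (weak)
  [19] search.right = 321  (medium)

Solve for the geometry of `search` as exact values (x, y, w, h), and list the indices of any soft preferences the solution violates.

search = (x=82, y=109, w=239, h=72)
violated soft preferences: 18

1. search.x = 82  [toolbar.left = search.left]
2. search.w = 239  [toolbar.w = search.w]
3. search.y = 109  [search.top = toolbar.bottom + 9]
4. search.h = 72  [search.h = 72]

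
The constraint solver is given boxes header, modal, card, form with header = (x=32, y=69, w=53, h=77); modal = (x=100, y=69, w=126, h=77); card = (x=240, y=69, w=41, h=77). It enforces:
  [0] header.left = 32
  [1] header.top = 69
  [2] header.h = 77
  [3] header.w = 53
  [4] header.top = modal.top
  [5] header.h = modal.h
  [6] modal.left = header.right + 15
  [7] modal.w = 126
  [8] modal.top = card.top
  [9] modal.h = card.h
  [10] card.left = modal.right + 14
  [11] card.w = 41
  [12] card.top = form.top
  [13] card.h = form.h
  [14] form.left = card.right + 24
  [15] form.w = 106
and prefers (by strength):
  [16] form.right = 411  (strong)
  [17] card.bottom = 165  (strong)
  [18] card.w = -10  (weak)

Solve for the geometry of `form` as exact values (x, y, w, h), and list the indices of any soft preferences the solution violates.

form = (x=305, y=69, w=106, h=77)
violated soft preferences: 17, 18

1. form.y = 69  [card.top = form.top]
2. form.h = 77  [card.h = form.h]
3. form.x = 305  [form.left = card.right + 24]
4. form.w = 106  [form.w = 106]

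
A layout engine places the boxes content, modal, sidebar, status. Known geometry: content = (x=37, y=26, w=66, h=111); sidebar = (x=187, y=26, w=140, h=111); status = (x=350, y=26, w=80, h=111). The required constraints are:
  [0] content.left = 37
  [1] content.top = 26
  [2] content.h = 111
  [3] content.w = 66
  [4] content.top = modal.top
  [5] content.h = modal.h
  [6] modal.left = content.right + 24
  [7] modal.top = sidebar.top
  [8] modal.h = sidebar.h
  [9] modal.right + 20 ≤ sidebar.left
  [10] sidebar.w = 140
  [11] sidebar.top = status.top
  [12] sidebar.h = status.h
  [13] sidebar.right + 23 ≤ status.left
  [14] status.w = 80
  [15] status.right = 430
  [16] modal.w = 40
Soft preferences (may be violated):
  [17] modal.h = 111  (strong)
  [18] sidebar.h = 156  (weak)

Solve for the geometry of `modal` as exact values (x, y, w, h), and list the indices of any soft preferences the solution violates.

1. modal.y = 26  [content.top = modal.top]
2. modal.h = 111  [content.h = modal.h]
3. modal.x = 127  [modal.left = content.right + 24]
4. modal.w = 40  [modal.w = 40]

modal = (x=127, y=26, w=40, h=111)
violated soft preferences: 18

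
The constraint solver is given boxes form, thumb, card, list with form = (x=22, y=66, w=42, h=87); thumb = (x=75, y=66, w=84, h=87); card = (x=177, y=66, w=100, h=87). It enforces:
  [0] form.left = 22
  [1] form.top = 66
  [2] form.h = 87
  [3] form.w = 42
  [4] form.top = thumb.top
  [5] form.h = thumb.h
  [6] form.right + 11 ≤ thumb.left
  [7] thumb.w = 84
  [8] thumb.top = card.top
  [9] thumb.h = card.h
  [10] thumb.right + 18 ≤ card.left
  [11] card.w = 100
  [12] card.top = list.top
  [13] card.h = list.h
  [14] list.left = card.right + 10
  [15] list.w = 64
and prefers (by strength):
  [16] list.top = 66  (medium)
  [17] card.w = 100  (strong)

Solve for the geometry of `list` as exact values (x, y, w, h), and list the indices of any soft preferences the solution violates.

1. list.y = 66  [card.top = list.top]
2. list.h = 87  [card.h = list.h]
3. list.x = 287  [list.left = card.right + 10]
4. list.w = 64  [list.w = 64]

list = (x=287, y=66, w=64, h=87)
violated soft preferences: none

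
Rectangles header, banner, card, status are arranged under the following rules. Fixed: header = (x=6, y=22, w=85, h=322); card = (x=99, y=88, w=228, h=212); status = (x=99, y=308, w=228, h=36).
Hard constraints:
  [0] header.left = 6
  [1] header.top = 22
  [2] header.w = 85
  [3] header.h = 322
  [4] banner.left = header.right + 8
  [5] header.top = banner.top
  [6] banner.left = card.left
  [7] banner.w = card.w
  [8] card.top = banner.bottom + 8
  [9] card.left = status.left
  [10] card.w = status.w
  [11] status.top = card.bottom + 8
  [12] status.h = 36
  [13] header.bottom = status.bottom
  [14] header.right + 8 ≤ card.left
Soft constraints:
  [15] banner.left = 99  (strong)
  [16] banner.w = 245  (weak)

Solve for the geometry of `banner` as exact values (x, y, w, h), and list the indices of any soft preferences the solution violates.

1. banner.x = 99  [banner.left = header.right + 8]
2. banner.y = 22  [header.top = banner.top]
3. banner.w = 228  [banner.w = card.w]
4. banner.h = 58  [card.top = banner.bottom + 8]

banner = (x=99, y=22, w=228, h=58)
violated soft preferences: 16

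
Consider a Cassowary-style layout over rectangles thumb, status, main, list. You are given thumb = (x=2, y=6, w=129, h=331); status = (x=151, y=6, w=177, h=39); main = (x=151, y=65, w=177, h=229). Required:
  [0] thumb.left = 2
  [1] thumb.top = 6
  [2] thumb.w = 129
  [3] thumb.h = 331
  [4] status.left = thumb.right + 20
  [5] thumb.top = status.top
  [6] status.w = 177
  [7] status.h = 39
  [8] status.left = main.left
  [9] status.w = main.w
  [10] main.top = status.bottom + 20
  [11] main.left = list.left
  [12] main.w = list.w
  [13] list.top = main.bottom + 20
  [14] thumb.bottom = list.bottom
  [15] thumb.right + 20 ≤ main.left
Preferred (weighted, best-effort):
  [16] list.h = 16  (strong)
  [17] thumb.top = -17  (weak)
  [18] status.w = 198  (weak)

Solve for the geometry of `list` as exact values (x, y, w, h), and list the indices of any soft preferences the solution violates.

list = (x=151, y=314, w=177, h=23)
violated soft preferences: 16, 17, 18

1. list.x = 151  [main.left = list.left]
2. list.w = 177  [main.w = list.w]
3. list.y = 314  [list.top = main.bottom + 20]
4. list.h = 23  [thumb.bottom = list.bottom]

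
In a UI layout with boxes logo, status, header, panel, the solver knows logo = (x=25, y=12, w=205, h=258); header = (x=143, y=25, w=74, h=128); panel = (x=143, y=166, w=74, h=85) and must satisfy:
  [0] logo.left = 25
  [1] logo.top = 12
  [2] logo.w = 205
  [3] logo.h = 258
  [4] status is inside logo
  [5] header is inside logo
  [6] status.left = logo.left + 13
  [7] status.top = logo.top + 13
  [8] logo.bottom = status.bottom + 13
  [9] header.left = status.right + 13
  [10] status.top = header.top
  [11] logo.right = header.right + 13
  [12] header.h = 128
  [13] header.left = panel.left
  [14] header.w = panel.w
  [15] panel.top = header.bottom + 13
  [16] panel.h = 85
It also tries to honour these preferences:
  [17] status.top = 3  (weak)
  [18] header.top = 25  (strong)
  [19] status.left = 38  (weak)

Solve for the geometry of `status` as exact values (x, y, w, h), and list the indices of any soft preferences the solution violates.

status = (x=38, y=25, w=92, h=232)
violated soft preferences: 17

1. status.x = 38  [status.left = logo.left + 13]
2. status.y = 25  [status.top = logo.top + 13]
3. status.h = 232  [logo.bottom = status.bottom + 13]
4. status.w = 92  [header.left = status.right + 13]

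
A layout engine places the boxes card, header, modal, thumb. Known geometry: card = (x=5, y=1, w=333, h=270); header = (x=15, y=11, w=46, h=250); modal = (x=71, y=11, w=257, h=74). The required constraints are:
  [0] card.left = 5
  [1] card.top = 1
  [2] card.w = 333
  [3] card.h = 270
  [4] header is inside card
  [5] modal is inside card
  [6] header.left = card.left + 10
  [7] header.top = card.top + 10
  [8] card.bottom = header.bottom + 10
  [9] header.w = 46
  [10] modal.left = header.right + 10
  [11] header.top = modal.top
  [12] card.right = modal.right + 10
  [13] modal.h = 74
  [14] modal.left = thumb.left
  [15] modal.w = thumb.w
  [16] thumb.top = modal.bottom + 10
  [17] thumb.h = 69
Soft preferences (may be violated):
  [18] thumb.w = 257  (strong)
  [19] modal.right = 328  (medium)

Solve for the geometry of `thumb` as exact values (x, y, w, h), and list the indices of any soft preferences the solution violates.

thumb = (x=71, y=95, w=257, h=69)
violated soft preferences: none

1. thumb.x = 71  [modal.left = thumb.left]
2. thumb.w = 257  [modal.w = thumb.w]
3. thumb.y = 95  [thumb.top = modal.bottom + 10]
4. thumb.h = 69  [thumb.h = 69]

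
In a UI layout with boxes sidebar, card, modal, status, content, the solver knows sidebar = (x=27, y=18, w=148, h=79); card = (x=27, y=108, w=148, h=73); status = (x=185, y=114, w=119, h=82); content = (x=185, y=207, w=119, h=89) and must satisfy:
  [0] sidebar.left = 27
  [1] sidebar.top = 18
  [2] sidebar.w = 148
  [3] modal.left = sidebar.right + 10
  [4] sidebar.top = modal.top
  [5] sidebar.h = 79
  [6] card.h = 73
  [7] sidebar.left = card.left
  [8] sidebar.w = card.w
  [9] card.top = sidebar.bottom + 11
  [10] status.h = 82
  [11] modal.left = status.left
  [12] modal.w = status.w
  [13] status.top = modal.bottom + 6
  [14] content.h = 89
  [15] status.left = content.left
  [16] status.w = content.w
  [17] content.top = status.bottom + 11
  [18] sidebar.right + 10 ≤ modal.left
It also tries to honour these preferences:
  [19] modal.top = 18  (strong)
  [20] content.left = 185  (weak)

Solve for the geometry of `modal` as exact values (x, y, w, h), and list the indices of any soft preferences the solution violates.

modal = (x=185, y=18, w=119, h=90)
violated soft preferences: none

1. modal.x = 185  [modal.left = sidebar.right + 10]
2. modal.y = 18  [sidebar.top = modal.top]
3. modal.w = 119  [modal.w = status.w]
4. modal.h = 90  [status.top = modal.bottom + 6]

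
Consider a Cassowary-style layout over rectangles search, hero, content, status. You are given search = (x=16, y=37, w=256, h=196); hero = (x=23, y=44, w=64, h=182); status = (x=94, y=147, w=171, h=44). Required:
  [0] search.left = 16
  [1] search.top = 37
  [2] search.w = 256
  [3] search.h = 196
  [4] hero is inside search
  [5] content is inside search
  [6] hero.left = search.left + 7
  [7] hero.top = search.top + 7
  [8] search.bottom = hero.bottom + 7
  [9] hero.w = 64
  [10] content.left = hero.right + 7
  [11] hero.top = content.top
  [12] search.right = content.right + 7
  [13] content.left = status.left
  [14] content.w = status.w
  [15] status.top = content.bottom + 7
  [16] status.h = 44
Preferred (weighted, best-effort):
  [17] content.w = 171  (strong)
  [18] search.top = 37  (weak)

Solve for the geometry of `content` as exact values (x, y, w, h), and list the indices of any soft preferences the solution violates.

content = (x=94, y=44, w=171, h=96)
violated soft preferences: none

1. content.x = 94  [content.left = hero.right + 7]
2. content.y = 44  [hero.top = content.top]
3. content.w = 171  [search.right = content.right + 7]
4. content.h = 96  [status.top = content.bottom + 7]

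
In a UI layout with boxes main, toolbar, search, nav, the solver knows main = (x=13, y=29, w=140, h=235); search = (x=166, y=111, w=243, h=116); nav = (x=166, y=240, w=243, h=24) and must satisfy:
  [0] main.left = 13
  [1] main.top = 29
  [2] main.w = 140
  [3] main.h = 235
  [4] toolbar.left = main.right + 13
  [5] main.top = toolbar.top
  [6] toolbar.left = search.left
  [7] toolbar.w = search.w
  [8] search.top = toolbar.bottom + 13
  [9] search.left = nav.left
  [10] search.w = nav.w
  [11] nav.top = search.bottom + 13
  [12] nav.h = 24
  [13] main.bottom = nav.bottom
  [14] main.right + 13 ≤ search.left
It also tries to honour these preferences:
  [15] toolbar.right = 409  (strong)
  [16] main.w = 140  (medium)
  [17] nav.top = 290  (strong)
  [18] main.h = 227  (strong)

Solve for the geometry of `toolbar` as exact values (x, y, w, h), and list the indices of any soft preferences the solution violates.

toolbar = (x=166, y=29, w=243, h=69)
violated soft preferences: 17, 18

1. toolbar.x = 166  [toolbar.left = main.right + 13]
2. toolbar.y = 29  [main.top = toolbar.top]
3. toolbar.w = 243  [toolbar.w = search.w]
4. toolbar.h = 69  [search.top = toolbar.bottom + 13]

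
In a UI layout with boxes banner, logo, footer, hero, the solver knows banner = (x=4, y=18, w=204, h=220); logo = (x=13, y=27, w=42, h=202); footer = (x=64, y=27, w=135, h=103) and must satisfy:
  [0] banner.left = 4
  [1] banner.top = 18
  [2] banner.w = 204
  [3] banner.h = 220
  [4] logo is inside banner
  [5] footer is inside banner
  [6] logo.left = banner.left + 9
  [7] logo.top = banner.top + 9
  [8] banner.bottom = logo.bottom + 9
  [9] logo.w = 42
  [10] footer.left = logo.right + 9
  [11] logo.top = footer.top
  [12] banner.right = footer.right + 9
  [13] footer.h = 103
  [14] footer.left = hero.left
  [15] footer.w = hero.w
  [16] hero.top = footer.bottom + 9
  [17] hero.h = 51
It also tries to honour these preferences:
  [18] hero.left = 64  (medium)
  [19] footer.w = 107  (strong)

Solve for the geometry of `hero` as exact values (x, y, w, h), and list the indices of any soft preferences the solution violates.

1. hero.x = 64  [footer.left = hero.left]
2. hero.w = 135  [footer.w = hero.w]
3. hero.y = 139  [hero.top = footer.bottom + 9]
4. hero.h = 51  [hero.h = 51]

hero = (x=64, y=139, w=135, h=51)
violated soft preferences: 19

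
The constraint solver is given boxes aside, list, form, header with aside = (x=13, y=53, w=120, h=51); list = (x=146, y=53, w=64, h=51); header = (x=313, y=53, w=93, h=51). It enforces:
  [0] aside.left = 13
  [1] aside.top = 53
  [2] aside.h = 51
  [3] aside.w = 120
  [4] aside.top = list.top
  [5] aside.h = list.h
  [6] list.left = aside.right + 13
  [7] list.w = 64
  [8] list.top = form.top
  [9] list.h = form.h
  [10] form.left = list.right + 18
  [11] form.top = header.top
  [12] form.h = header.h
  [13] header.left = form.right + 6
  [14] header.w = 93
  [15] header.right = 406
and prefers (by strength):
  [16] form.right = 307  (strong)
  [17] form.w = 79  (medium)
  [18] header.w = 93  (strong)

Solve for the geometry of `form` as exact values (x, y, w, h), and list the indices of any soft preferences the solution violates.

form = (x=228, y=53, w=79, h=51)
violated soft preferences: none

1. form.y = 53  [list.top = form.top]
2. form.h = 51  [list.h = form.h]
3. form.x = 228  [form.left = list.right + 18]
4. form.w = 79  [header.left = form.right + 6]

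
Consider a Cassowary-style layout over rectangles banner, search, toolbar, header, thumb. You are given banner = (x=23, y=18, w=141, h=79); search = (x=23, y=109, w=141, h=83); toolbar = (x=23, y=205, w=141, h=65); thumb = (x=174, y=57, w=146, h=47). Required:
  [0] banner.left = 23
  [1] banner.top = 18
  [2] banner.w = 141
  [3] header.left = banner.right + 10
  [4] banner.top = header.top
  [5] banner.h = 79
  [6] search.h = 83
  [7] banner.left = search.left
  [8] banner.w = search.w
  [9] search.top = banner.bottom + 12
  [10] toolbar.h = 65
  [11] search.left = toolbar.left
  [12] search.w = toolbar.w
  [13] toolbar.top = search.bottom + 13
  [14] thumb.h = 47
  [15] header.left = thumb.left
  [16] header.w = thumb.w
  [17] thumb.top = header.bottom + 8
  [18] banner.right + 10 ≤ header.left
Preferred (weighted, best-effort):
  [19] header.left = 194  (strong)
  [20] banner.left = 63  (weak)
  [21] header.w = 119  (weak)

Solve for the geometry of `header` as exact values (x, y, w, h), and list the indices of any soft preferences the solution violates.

header = (x=174, y=18, w=146, h=31)
violated soft preferences: 19, 20, 21

1. header.x = 174  [header.left = banner.right + 10]
2. header.y = 18  [banner.top = header.top]
3. header.w = 146  [header.w = thumb.w]
4. header.h = 31  [thumb.top = header.bottom + 8]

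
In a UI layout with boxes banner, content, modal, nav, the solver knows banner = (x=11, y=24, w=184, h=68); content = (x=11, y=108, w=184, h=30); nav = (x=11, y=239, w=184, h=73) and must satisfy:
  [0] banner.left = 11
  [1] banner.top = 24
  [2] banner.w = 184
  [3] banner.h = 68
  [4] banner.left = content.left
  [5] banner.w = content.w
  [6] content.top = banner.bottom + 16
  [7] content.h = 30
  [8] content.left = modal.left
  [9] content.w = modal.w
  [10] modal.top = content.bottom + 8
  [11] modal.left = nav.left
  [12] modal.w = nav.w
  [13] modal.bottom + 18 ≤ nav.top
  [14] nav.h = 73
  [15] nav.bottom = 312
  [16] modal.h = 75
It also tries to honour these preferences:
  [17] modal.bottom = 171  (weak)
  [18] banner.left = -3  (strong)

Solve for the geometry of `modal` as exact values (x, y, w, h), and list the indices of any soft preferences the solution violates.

modal = (x=11, y=146, w=184, h=75)
violated soft preferences: 17, 18

1. modal.x = 11  [content.left = modal.left]
2. modal.w = 184  [content.w = modal.w]
3. modal.y = 146  [modal.top = content.bottom + 8]
4. modal.h = 75  [modal.h = 75]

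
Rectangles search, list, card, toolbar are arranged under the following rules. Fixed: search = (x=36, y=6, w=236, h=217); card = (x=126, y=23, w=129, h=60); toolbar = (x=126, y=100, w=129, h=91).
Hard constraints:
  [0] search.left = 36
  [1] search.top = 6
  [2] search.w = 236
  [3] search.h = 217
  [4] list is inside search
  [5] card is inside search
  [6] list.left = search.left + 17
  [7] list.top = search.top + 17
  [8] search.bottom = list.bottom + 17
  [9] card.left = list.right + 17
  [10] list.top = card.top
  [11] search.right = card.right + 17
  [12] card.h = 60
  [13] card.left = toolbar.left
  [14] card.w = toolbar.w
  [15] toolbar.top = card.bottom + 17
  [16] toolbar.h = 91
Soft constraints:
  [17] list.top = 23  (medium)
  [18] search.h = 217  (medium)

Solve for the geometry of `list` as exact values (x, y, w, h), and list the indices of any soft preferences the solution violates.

1. list.x = 53  [list.left = search.left + 17]
2. list.y = 23  [list.top = search.top + 17]
3. list.h = 183  [search.bottom = list.bottom + 17]
4. list.w = 56  [card.left = list.right + 17]

list = (x=53, y=23, w=56, h=183)
violated soft preferences: none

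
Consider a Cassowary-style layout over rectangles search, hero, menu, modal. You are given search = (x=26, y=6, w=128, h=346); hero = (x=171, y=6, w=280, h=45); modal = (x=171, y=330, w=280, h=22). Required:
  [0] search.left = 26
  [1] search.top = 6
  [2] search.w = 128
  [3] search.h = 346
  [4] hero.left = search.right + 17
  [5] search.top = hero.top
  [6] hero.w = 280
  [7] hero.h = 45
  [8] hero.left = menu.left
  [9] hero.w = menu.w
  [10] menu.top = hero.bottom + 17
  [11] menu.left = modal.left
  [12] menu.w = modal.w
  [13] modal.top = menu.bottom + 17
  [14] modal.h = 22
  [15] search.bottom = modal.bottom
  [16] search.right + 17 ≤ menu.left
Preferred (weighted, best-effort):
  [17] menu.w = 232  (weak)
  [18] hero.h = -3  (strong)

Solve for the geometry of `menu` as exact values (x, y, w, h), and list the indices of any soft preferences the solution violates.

1. menu.x = 171  [hero.left = menu.left]
2. menu.w = 280  [hero.w = menu.w]
3. menu.y = 68  [menu.top = hero.bottom + 17]
4. menu.h = 245  [modal.top = menu.bottom + 17]

menu = (x=171, y=68, w=280, h=245)
violated soft preferences: 17, 18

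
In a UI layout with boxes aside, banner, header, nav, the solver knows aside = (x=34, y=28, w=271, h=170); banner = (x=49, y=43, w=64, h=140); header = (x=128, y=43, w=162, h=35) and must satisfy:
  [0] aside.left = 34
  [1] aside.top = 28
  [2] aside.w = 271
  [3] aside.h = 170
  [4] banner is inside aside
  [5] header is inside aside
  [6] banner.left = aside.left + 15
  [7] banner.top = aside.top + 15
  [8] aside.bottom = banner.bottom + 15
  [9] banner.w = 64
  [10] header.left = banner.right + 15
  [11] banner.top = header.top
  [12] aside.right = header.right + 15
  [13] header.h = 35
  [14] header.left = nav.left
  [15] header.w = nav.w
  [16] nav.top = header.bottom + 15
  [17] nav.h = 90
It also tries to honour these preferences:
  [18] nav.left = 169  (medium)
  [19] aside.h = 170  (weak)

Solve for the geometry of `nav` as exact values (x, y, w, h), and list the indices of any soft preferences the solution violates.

1. nav.x = 128  [header.left = nav.left]
2. nav.w = 162  [header.w = nav.w]
3. nav.y = 93  [nav.top = header.bottom + 15]
4. nav.h = 90  [nav.h = 90]

nav = (x=128, y=93, w=162, h=90)
violated soft preferences: 18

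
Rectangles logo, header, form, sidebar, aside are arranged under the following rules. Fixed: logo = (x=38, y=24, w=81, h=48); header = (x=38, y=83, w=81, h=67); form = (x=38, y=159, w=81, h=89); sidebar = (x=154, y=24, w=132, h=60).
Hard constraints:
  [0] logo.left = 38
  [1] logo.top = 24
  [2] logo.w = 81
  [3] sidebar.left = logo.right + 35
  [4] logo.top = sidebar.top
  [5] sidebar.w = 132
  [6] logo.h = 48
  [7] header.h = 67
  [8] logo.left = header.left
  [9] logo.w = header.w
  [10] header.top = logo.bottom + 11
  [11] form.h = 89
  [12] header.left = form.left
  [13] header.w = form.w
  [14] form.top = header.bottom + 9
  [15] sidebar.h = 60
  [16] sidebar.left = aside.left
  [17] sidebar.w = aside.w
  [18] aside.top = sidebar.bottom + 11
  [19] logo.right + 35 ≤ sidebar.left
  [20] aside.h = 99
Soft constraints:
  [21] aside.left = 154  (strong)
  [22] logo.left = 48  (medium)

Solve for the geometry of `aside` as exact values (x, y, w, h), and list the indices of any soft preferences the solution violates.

aside = (x=154, y=95, w=132, h=99)
violated soft preferences: 22

1. aside.x = 154  [sidebar.left = aside.left]
2. aside.w = 132  [sidebar.w = aside.w]
3. aside.y = 95  [aside.top = sidebar.bottom + 11]
4. aside.h = 99  [aside.h = 99]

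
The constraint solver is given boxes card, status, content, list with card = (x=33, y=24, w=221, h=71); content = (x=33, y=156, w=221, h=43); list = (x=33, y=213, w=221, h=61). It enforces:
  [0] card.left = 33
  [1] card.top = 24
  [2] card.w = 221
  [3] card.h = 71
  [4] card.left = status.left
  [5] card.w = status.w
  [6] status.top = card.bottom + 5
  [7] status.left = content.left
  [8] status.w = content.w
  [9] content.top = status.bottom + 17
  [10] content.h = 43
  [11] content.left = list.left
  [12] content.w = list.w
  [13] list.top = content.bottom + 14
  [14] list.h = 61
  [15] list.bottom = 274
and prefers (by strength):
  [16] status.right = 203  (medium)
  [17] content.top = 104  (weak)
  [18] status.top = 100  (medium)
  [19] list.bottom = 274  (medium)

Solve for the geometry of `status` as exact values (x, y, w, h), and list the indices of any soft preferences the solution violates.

status = (x=33, y=100, w=221, h=39)
violated soft preferences: 16, 17

1. status.x = 33  [card.left = status.left]
2. status.w = 221  [card.w = status.w]
3. status.y = 100  [status.top = card.bottom + 5]
4. status.h = 39  [content.top = status.bottom + 17]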